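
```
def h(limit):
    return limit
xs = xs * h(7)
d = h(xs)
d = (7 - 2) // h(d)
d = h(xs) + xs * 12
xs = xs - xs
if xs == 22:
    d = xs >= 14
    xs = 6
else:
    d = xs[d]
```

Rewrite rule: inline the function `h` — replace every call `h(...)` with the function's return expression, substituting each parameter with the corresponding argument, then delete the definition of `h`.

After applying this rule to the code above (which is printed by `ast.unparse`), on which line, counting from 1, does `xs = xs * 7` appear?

Transformed code:
xs = xs * 7
d = xs
d = (7 - 2) // d
d = xs + xs * 12
xs = xs - xs
if xs == 22:
    d = xs >= 14
    xs = 6
else:
    d = xs[d]

1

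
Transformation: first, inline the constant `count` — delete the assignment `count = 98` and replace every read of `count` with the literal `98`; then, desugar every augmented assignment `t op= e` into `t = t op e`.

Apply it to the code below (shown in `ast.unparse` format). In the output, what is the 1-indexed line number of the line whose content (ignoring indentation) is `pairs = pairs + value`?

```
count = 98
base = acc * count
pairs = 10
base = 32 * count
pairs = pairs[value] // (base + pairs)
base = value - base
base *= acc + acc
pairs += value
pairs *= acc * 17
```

7

Transformed code:
base = acc * 98
pairs = 10
base = 32 * 98
pairs = pairs[value] // (base + pairs)
base = value - base
base = base * (acc + acc)
pairs = pairs + value
pairs = pairs * (acc * 17)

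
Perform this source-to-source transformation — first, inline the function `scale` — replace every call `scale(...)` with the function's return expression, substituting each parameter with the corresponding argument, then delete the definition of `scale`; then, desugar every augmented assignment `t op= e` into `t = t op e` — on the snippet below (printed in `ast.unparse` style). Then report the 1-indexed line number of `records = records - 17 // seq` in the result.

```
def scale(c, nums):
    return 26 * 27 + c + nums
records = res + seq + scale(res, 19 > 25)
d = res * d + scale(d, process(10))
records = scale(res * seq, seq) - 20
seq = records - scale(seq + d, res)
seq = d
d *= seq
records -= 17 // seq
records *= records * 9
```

7

Transformed code:
records = res + seq + (26 * 27 + res + (19 > 25))
d = res * d + (26 * 27 + d + process(10))
records = 26 * 27 + res * seq + seq - 20
seq = records - (26 * 27 + (seq + d) + res)
seq = d
d = d * seq
records = records - 17 // seq
records = records * (records * 9)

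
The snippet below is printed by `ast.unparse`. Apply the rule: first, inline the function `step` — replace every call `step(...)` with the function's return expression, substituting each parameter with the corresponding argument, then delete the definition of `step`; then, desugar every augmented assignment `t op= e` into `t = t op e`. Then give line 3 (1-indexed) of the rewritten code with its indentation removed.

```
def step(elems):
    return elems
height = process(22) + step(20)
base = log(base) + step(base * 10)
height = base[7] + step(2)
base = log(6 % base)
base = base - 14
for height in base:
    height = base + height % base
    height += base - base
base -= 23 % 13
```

Transformed code:
height = process(22) + 20
base = log(base) + base * 10
height = base[7] + 2
base = log(6 % base)
base = base - 14
for height in base:
    height = base + height % base
    height = height + (base - base)
base = base - 23 % 13

height = base[7] + 2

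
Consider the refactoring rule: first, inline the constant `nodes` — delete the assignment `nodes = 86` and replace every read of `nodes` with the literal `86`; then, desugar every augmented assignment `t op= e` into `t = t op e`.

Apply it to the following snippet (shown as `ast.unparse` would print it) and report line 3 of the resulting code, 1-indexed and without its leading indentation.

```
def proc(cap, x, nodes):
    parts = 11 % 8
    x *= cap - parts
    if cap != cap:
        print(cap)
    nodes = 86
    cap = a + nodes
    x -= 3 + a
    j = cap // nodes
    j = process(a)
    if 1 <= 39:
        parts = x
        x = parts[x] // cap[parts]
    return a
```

Transformed code:
def proc(cap, x, nodes):
    parts = 11 % 8
    x = x * (cap - parts)
    if cap != cap:
        print(cap)
    cap = a + 86
    x = x - (3 + a)
    j = cap // 86
    j = process(a)
    if 1 <= 39:
        parts = x
        x = parts[x] // cap[parts]
    return a

x = x * (cap - parts)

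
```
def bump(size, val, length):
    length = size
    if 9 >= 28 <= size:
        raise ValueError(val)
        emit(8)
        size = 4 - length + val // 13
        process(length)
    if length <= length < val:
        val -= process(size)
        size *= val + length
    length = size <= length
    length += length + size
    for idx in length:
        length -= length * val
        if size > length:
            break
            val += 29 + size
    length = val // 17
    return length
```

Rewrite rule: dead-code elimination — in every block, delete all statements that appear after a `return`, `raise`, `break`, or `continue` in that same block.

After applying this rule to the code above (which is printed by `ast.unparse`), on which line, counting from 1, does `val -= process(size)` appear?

6

Transformed code:
def bump(size, val, length):
    length = size
    if 9 >= 28 <= size:
        raise ValueError(val)
    if length <= length < val:
        val -= process(size)
        size *= val + length
    length = size <= length
    length += length + size
    for idx in length:
        length -= length * val
        if size > length:
            break
    length = val // 17
    return length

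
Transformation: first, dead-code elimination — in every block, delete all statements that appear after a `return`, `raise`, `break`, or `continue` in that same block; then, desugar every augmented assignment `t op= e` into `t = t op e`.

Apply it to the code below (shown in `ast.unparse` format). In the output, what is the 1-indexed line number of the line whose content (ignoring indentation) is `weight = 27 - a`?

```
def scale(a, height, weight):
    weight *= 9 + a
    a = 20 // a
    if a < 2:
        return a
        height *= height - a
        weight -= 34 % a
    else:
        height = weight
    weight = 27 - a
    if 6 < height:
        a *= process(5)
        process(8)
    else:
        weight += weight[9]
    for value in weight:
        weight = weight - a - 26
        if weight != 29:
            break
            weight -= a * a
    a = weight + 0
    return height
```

Transformed code:
def scale(a, height, weight):
    weight = weight * (9 + a)
    a = 20 // a
    if a < 2:
        return a
    else:
        height = weight
    weight = 27 - a
    if 6 < height:
        a = a * process(5)
        process(8)
    else:
        weight = weight + weight[9]
    for value in weight:
        weight = weight - a - 26
        if weight != 29:
            break
    a = weight + 0
    return height

8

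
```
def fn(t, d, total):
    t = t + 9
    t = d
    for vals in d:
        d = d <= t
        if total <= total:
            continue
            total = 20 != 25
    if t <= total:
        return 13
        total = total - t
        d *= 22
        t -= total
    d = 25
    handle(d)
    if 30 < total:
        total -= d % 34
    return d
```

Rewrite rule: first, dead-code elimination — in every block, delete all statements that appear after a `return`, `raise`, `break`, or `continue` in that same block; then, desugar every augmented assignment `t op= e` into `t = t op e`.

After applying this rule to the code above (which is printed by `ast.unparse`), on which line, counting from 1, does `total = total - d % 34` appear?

13

Transformed code:
def fn(t, d, total):
    t = t + 9
    t = d
    for vals in d:
        d = d <= t
        if total <= total:
            continue
    if t <= total:
        return 13
    d = 25
    handle(d)
    if 30 < total:
        total = total - d % 34
    return d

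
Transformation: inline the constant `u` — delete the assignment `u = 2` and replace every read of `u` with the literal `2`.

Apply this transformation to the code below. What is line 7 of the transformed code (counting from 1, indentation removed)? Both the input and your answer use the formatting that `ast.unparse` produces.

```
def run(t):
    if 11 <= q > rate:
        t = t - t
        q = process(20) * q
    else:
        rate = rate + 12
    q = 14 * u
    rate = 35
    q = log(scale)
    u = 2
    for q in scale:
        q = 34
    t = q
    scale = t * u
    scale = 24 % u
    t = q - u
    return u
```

Transformed code:
def run(t):
    if 11 <= q > rate:
        t = t - t
        q = process(20) * q
    else:
        rate = rate + 12
    q = 14 * 2
    rate = 35
    q = log(scale)
    for q in scale:
        q = 34
    t = q
    scale = t * 2
    scale = 24 % 2
    t = q - 2
    return 2

q = 14 * 2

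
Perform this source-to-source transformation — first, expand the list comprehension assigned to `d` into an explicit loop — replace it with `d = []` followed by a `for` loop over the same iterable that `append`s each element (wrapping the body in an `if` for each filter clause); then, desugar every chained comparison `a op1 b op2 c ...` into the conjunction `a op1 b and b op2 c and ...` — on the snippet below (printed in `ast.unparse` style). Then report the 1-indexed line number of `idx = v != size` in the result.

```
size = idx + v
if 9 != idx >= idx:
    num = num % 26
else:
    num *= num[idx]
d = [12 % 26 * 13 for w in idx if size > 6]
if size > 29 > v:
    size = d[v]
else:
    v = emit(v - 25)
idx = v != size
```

14

Transformed code:
size = idx + v
if 9 != idx and idx >= idx:
    num = num % 26
else:
    num *= num[idx]
d = []
for w in idx:
    if size > 6:
        d.append(12 % 26 * 13)
if size > 29 and 29 > v:
    size = d[v]
else:
    v = emit(v - 25)
idx = v != size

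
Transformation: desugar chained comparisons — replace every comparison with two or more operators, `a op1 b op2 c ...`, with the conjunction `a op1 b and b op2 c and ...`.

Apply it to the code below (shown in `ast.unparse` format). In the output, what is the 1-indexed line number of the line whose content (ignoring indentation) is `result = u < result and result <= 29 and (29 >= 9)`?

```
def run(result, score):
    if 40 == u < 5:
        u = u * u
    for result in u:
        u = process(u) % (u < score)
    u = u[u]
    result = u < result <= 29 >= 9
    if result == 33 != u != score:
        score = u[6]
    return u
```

Transformed code:
def run(result, score):
    if 40 == u and u < 5:
        u = u * u
    for result in u:
        u = process(u) % (u < score)
    u = u[u]
    result = u < result and result <= 29 and (29 >= 9)
    if result == 33 and 33 != u and (u != score):
        score = u[6]
    return u

7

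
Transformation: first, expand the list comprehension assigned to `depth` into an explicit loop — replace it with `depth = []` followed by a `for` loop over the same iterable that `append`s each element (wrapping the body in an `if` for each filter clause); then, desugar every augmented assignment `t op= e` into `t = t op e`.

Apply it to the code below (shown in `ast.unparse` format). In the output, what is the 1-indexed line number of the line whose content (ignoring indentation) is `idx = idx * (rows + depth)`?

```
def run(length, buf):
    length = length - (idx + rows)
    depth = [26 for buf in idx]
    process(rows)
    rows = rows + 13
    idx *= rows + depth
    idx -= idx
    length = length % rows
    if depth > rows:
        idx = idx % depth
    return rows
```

Transformed code:
def run(length, buf):
    length = length - (idx + rows)
    depth = []
    for buf in idx:
        depth.append(26)
    process(rows)
    rows = rows + 13
    idx = idx * (rows + depth)
    idx = idx - idx
    length = length % rows
    if depth > rows:
        idx = idx % depth
    return rows

8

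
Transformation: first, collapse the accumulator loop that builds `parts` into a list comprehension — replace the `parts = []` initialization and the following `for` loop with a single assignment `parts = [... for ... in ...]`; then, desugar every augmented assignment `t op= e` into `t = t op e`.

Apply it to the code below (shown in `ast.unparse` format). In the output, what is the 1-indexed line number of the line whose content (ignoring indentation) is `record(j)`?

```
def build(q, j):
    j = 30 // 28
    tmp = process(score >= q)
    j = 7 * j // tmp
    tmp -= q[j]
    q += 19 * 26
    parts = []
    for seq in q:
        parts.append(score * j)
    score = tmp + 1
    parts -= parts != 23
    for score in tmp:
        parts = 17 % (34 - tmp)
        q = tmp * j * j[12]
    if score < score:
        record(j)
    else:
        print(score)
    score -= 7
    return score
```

Transformed code:
def build(q, j):
    j = 30 // 28
    tmp = process(score >= q)
    j = 7 * j // tmp
    tmp = tmp - q[j]
    q = q + 19 * 26
    parts = [score * j for seq in q]
    score = tmp + 1
    parts = parts - (parts != 23)
    for score in tmp:
        parts = 17 % (34 - tmp)
        q = tmp * j * j[12]
    if score < score:
        record(j)
    else:
        print(score)
    score = score - 7
    return score

14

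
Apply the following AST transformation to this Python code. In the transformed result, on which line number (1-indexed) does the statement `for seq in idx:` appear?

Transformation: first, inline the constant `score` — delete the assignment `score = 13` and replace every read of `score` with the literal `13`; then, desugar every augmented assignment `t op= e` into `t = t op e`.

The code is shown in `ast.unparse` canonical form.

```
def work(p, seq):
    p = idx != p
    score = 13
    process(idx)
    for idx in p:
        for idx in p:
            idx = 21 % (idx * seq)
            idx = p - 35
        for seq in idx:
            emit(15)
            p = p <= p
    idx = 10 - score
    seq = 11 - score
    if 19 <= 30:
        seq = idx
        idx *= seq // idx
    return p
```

8

Transformed code:
def work(p, seq):
    p = idx != p
    process(idx)
    for idx in p:
        for idx in p:
            idx = 21 % (idx * seq)
            idx = p - 35
        for seq in idx:
            emit(15)
            p = p <= p
    idx = 10 - 13
    seq = 11 - 13
    if 19 <= 30:
        seq = idx
        idx = idx * (seq // idx)
    return p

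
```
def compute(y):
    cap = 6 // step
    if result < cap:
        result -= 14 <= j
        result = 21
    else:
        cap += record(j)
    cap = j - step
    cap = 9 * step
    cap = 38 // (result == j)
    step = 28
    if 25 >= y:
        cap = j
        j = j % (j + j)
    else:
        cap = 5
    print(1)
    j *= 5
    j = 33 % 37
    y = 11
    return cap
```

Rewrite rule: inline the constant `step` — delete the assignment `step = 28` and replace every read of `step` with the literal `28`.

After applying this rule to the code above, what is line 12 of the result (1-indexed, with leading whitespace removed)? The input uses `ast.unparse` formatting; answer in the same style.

Transformed code:
def compute(y):
    cap = 6 // 28
    if result < cap:
        result -= 14 <= j
        result = 21
    else:
        cap += record(j)
    cap = j - 28
    cap = 9 * 28
    cap = 38 // (result == j)
    if 25 >= y:
        cap = j
        j = j % (j + j)
    else:
        cap = 5
    print(1)
    j *= 5
    j = 33 % 37
    y = 11
    return cap

cap = j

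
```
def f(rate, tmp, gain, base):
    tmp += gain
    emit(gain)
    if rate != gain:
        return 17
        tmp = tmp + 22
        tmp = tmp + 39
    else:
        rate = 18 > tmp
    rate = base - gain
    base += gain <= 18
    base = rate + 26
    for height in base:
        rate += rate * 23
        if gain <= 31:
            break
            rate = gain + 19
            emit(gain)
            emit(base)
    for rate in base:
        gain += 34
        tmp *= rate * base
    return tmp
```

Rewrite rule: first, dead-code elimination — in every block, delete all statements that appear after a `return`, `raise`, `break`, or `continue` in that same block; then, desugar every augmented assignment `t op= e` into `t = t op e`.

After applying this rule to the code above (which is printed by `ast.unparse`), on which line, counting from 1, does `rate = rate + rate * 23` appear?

Transformed code:
def f(rate, tmp, gain, base):
    tmp = tmp + gain
    emit(gain)
    if rate != gain:
        return 17
    else:
        rate = 18 > tmp
    rate = base - gain
    base = base + (gain <= 18)
    base = rate + 26
    for height in base:
        rate = rate + rate * 23
        if gain <= 31:
            break
    for rate in base:
        gain = gain + 34
        tmp = tmp * (rate * base)
    return tmp

12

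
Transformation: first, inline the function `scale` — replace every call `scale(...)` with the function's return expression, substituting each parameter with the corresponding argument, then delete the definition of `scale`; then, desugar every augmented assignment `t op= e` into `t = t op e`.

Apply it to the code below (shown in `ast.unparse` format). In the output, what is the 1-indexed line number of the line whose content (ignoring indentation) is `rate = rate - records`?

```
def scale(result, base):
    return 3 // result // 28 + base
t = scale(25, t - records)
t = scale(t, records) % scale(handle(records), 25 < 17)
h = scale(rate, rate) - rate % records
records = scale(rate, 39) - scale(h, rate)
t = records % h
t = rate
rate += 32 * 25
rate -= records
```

8

Transformed code:
t = 3 // 25 // 28 + (t - records)
t = (3 // t // 28 + records) % (3 // handle(records) // 28 + (25 < 17))
h = 3 // rate // 28 + rate - rate % records
records = 3 // rate // 28 + 39 - (3 // h // 28 + rate)
t = records % h
t = rate
rate = rate + 32 * 25
rate = rate - records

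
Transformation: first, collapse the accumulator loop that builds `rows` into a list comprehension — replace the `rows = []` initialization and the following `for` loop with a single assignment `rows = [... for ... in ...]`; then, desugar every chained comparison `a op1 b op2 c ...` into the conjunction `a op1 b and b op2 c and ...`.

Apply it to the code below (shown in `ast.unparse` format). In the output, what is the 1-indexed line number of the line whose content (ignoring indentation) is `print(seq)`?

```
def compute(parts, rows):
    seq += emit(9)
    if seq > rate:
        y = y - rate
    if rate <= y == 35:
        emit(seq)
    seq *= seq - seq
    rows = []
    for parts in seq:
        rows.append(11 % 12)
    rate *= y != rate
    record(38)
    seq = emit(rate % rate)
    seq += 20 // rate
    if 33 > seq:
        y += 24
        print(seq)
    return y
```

Transformed code:
def compute(parts, rows):
    seq += emit(9)
    if seq > rate:
        y = y - rate
    if rate <= y and y == 35:
        emit(seq)
    seq *= seq - seq
    rows = [11 % 12 for parts in seq]
    rate *= y != rate
    record(38)
    seq = emit(rate % rate)
    seq += 20 // rate
    if 33 > seq:
        y += 24
        print(seq)
    return y

15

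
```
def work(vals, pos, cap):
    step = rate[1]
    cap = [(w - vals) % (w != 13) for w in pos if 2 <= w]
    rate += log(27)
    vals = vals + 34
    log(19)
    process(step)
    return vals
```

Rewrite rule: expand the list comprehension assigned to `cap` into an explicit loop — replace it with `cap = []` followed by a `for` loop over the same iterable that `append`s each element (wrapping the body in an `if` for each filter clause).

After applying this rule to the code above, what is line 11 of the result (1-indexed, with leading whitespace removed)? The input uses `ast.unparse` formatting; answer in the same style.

Transformed code:
def work(vals, pos, cap):
    step = rate[1]
    cap = []
    for w in pos:
        if 2 <= w:
            cap.append((w - vals) % (w != 13))
    rate += log(27)
    vals = vals + 34
    log(19)
    process(step)
    return vals

return vals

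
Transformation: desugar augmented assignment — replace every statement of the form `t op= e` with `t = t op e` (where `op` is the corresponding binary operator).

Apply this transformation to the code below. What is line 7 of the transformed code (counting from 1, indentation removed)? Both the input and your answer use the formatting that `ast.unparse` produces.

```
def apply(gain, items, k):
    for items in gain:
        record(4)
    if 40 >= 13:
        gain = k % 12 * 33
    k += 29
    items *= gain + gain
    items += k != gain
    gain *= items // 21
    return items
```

items = items * (gain + gain)

Transformed code:
def apply(gain, items, k):
    for items in gain:
        record(4)
    if 40 >= 13:
        gain = k % 12 * 33
    k = k + 29
    items = items * (gain + gain)
    items = items + (k != gain)
    gain = gain * (items // 21)
    return items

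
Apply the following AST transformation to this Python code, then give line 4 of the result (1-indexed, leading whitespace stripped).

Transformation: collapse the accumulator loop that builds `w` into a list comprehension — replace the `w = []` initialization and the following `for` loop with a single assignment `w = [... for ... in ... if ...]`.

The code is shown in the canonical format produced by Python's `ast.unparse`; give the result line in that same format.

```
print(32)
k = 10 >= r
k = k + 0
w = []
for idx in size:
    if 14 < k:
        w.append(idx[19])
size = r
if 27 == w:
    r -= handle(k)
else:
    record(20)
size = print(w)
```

Transformed code:
print(32)
k = 10 >= r
k = k + 0
w = [idx[19] for idx in size if 14 < k]
size = r
if 27 == w:
    r -= handle(k)
else:
    record(20)
size = print(w)

w = [idx[19] for idx in size if 14 < k]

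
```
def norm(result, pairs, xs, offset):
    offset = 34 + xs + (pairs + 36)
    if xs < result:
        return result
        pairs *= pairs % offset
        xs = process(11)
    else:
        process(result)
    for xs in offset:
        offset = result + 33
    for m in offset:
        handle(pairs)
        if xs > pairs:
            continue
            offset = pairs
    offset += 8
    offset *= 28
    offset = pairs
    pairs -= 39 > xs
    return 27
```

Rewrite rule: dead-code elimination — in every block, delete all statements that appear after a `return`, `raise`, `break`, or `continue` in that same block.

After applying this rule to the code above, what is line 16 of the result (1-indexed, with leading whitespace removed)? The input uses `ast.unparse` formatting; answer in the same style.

Transformed code:
def norm(result, pairs, xs, offset):
    offset = 34 + xs + (pairs + 36)
    if xs < result:
        return result
    else:
        process(result)
    for xs in offset:
        offset = result + 33
    for m in offset:
        handle(pairs)
        if xs > pairs:
            continue
    offset += 8
    offset *= 28
    offset = pairs
    pairs -= 39 > xs
    return 27

pairs -= 39 > xs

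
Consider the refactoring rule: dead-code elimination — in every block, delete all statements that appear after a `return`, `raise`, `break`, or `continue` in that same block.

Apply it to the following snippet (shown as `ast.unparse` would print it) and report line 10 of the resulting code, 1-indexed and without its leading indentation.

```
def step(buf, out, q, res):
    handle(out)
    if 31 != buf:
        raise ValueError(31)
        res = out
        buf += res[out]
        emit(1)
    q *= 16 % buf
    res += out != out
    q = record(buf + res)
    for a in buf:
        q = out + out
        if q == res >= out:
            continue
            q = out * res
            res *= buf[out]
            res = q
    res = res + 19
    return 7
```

Transformed code:
def step(buf, out, q, res):
    handle(out)
    if 31 != buf:
        raise ValueError(31)
    q *= 16 % buf
    res += out != out
    q = record(buf + res)
    for a in buf:
        q = out + out
        if q == res >= out:
            continue
    res = res + 19
    return 7

if q == res >= out:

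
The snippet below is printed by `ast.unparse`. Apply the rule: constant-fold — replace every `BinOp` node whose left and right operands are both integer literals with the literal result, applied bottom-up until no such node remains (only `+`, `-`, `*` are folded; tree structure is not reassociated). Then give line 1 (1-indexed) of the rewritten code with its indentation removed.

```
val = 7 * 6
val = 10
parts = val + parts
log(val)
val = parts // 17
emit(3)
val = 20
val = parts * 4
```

val = 42

Transformed code:
val = 42
val = 10
parts = val + parts
log(val)
val = parts // 17
emit(3)
val = 20
val = parts * 4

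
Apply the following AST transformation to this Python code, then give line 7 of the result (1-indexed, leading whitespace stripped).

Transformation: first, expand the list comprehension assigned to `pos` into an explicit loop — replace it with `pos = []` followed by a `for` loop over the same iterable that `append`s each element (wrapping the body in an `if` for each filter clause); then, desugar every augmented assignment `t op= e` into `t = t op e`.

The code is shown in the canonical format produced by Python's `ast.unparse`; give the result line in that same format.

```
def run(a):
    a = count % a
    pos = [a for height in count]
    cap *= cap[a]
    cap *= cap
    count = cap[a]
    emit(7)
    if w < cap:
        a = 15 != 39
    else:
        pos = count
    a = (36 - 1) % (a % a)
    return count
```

cap = cap * cap

Transformed code:
def run(a):
    a = count % a
    pos = []
    for height in count:
        pos.append(a)
    cap = cap * cap[a]
    cap = cap * cap
    count = cap[a]
    emit(7)
    if w < cap:
        a = 15 != 39
    else:
        pos = count
    a = (36 - 1) % (a % a)
    return count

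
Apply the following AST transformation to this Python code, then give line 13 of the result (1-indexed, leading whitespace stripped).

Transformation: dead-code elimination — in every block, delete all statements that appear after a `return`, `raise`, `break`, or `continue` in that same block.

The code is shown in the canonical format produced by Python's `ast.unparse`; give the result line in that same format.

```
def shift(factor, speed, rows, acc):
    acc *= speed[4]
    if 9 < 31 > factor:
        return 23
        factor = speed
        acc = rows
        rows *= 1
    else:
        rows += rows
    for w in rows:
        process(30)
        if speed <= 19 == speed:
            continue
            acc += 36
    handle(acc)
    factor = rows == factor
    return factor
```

Transformed code:
def shift(factor, speed, rows, acc):
    acc *= speed[4]
    if 9 < 31 > factor:
        return 23
    else:
        rows += rows
    for w in rows:
        process(30)
        if speed <= 19 == speed:
            continue
    handle(acc)
    factor = rows == factor
    return factor

return factor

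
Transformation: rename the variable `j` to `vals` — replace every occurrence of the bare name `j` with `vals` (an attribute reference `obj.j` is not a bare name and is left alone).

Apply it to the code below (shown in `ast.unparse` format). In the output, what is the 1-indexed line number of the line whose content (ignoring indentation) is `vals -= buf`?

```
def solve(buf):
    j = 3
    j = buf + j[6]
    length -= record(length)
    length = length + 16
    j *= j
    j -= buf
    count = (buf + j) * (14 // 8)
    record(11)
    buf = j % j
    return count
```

7

Transformed code:
def solve(buf):
    vals = 3
    vals = buf + vals[6]
    length -= record(length)
    length = length + 16
    vals *= vals
    vals -= buf
    count = (buf + vals) * (14 // 8)
    record(11)
    buf = vals % vals
    return count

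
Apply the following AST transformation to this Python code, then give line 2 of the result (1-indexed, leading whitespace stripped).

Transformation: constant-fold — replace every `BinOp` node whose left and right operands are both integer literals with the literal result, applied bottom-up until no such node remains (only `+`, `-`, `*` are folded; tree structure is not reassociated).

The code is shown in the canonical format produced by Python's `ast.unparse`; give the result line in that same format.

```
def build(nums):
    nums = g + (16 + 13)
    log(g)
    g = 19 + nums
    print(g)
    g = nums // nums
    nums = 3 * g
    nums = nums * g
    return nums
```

Transformed code:
def build(nums):
    nums = g + 29
    log(g)
    g = 19 + nums
    print(g)
    g = nums // nums
    nums = 3 * g
    nums = nums * g
    return nums

nums = g + 29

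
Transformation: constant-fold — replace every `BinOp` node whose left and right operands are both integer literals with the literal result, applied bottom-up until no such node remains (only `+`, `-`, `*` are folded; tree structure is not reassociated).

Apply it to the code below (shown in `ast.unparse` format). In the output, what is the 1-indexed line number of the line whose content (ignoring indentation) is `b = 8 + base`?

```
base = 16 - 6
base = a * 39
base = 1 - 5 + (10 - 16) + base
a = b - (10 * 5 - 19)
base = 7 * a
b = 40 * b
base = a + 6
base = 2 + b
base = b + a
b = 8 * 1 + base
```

Transformed code:
base = 10
base = a * 39
base = -10 + base
a = b - 31
base = 7 * a
b = 40 * b
base = a + 6
base = 2 + b
base = b + a
b = 8 + base

10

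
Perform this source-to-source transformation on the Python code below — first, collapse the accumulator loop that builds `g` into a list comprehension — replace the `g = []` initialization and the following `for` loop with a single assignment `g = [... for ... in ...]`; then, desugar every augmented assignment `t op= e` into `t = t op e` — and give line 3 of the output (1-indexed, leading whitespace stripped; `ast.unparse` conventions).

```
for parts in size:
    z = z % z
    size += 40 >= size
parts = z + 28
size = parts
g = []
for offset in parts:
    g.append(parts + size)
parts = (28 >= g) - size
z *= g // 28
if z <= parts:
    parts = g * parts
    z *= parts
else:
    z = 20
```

size = size + (40 >= size)

Transformed code:
for parts in size:
    z = z % z
    size = size + (40 >= size)
parts = z + 28
size = parts
g = [parts + size for offset in parts]
parts = (28 >= g) - size
z = z * (g // 28)
if z <= parts:
    parts = g * parts
    z = z * parts
else:
    z = 20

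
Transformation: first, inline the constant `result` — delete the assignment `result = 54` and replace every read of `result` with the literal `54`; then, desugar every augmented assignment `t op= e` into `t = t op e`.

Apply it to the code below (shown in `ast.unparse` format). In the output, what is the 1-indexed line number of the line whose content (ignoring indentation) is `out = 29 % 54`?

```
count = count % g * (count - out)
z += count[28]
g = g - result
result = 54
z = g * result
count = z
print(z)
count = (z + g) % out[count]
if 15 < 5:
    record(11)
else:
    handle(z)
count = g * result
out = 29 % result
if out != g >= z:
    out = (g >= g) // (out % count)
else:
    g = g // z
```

13

Transformed code:
count = count % g * (count - out)
z = z + count[28]
g = g - 54
z = g * 54
count = z
print(z)
count = (z + g) % out[count]
if 15 < 5:
    record(11)
else:
    handle(z)
count = g * 54
out = 29 % 54
if out != g >= z:
    out = (g >= g) // (out % count)
else:
    g = g // z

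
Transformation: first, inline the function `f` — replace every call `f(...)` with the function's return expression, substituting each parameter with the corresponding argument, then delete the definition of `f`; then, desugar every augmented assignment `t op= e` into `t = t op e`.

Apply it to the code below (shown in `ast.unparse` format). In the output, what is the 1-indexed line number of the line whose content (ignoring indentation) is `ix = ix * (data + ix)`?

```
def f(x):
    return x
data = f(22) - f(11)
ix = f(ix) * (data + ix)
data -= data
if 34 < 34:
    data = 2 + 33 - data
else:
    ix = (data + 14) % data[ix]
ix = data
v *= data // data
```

2

Transformed code:
data = 22 - 11
ix = ix * (data + ix)
data = data - data
if 34 < 34:
    data = 2 + 33 - data
else:
    ix = (data + 14) % data[ix]
ix = data
v = v * (data // data)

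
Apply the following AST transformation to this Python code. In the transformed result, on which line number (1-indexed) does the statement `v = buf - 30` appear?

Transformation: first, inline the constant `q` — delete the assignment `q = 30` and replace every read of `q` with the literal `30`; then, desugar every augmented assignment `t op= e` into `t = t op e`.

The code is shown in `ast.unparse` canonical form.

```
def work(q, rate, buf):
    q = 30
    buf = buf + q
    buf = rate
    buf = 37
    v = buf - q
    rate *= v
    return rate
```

Transformed code:
def work(q, rate, buf):
    buf = buf + 30
    buf = rate
    buf = 37
    v = buf - 30
    rate = rate * v
    return rate

5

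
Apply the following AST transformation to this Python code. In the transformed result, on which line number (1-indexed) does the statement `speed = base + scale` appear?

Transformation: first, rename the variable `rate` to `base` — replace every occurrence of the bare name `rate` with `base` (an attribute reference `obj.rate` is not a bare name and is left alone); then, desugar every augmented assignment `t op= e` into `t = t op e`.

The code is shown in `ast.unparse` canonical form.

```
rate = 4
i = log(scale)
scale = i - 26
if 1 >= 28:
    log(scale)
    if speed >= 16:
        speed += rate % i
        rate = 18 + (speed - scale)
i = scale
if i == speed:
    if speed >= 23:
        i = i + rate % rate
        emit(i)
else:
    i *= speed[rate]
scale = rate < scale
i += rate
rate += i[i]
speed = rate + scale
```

Transformed code:
base = 4
i = log(scale)
scale = i - 26
if 1 >= 28:
    log(scale)
    if speed >= 16:
        speed = speed + base % i
        base = 18 + (speed - scale)
i = scale
if i == speed:
    if speed >= 23:
        i = i + base % base
        emit(i)
else:
    i = i * speed[base]
scale = base < scale
i = i + base
base = base + i[i]
speed = base + scale

19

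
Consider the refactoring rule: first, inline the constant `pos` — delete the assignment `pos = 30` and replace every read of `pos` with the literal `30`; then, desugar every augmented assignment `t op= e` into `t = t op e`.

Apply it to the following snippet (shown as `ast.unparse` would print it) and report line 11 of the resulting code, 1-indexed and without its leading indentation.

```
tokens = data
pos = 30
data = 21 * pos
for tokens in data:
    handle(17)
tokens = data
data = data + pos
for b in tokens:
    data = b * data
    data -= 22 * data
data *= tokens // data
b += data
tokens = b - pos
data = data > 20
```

b = b + data

Transformed code:
tokens = data
data = 21 * 30
for tokens in data:
    handle(17)
tokens = data
data = data + 30
for b in tokens:
    data = b * data
    data = data - 22 * data
data = data * (tokens // data)
b = b + data
tokens = b - 30
data = data > 20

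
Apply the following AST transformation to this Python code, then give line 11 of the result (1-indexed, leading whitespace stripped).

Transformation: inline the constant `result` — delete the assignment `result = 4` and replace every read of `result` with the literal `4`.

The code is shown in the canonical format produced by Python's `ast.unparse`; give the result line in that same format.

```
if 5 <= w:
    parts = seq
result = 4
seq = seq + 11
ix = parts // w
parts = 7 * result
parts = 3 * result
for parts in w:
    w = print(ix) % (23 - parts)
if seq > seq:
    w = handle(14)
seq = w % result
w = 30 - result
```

seq = w % 4

Transformed code:
if 5 <= w:
    parts = seq
seq = seq + 11
ix = parts // w
parts = 7 * 4
parts = 3 * 4
for parts in w:
    w = print(ix) % (23 - parts)
if seq > seq:
    w = handle(14)
seq = w % 4
w = 30 - 4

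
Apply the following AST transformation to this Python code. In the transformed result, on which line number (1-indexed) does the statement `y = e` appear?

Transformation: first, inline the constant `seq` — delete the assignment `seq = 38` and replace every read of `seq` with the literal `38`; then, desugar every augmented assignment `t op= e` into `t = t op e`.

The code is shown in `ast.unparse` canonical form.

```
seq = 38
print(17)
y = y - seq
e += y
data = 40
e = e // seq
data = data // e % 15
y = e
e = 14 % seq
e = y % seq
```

Transformed code:
print(17)
y = y - 38
e = e + y
data = 40
e = e // 38
data = data // e % 15
y = e
e = 14 % 38
e = y % 38

7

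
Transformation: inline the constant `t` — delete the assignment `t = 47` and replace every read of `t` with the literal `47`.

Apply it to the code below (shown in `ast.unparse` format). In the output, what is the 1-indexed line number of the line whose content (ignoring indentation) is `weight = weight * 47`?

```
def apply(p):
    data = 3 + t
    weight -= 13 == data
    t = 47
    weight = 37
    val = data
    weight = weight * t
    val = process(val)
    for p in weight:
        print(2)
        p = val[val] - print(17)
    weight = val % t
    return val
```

6

Transformed code:
def apply(p):
    data = 3 + 47
    weight -= 13 == data
    weight = 37
    val = data
    weight = weight * 47
    val = process(val)
    for p in weight:
        print(2)
        p = val[val] - print(17)
    weight = val % 47
    return val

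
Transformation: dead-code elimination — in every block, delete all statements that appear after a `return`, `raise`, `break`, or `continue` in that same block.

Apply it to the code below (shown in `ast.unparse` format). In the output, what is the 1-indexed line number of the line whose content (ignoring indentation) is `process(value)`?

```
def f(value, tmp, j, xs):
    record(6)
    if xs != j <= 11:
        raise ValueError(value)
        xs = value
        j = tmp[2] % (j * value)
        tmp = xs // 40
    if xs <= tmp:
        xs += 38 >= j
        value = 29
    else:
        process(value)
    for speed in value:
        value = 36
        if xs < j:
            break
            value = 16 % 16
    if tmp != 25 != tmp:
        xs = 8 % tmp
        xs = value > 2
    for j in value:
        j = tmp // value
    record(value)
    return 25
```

9

Transformed code:
def f(value, tmp, j, xs):
    record(6)
    if xs != j <= 11:
        raise ValueError(value)
    if xs <= tmp:
        xs += 38 >= j
        value = 29
    else:
        process(value)
    for speed in value:
        value = 36
        if xs < j:
            break
    if tmp != 25 != tmp:
        xs = 8 % tmp
        xs = value > 2
    for j in value:
        j = tmp // value
    record(value)
    return 25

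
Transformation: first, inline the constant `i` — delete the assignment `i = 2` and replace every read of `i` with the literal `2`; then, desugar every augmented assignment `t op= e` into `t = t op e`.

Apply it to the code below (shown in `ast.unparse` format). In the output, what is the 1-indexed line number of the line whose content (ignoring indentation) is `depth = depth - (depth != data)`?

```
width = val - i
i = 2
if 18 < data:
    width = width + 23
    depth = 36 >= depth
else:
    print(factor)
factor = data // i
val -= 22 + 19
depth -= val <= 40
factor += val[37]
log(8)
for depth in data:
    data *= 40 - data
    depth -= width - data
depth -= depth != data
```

15

Transformed code:
width = val - 2
if 18 < data:
    width = width + 23
    depth = 36 >= depth
else:
    print(factor)
factor = data // 2
val = val - (22 + 19)
depth = depth - (val <= 40)
factor = factor + val[37]
log(8)
for depth in data:
    data = data * (40 - data)
    depth = depth - (width - data)
depth = depth - (depth != data)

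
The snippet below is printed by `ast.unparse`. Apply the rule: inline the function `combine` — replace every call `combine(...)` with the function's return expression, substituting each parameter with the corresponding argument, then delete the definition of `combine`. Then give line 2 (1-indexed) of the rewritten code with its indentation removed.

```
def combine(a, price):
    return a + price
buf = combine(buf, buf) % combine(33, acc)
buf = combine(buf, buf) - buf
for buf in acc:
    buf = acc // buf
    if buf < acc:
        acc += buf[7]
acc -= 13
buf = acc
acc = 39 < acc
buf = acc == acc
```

buf = buf + buf - buf

Transformed code:
buf = (buf + buf) % (33 + acc)
buf = buf + buf - buf
for buf in acc:
    buf = acc // buf
    if buf < acc:
        acc += buf[7]
acc -= 13
buf = acc
acc = 39 < acc
buf = acc == acc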